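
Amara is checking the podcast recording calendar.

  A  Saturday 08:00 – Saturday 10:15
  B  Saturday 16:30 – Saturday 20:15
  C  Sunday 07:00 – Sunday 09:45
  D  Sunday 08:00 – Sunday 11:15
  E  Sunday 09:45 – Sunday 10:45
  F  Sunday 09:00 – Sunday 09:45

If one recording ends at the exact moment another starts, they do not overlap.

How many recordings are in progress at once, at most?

3

Walk through starts and ends in time order (an end at T is processed before a start at T):
Saturday 08:00 start A → 1
Saturday 10:15 end A → 0
Saturday 16:30 start B → 1
Saturday 20:15 end B → 0
Sunday 07:00 start C → 1
Sunday 08:00 start D → 2
Sunday 09:00 start F → 3
Sunday 09:45 end C → 2
Sunday 09:45 end F → 1
Sunday 09:45 start E → 2
Sunday 10:45 end E → 1
Sunday 11:15 end D → 0
Peak is 3, at Sunday 09:00 (C, D, F).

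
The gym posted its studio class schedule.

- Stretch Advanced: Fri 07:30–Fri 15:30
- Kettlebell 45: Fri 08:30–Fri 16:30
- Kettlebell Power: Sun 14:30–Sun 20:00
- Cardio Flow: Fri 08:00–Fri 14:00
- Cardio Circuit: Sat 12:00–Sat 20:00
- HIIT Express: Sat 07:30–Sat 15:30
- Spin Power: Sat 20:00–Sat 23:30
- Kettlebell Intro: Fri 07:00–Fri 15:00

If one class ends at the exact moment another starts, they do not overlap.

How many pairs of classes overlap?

Two intervals overlap when each starts before the other ends.
Sorted by start: Kettlebell Intro, Stretch Advanced, Cardio Flow, Kettlebell 45, HIIT Express, Cardio Circuit, Spin Power, Kettlebell Power.
Stretch Advanced starts before Kettlebell Intro ends → Kettlebell Intro and Stretch Advanced overlap.
Cardio Flow starts before Kettlebell Intro ends → Kettlebell Intro and Cardio Flow overlap.
Kettlebell 45 starts before Kettlebell Intro ends → Kettlebell Intro and Kettlebell 45 overlap.
HIIT Express starts after Kettlebell Intro ends — done with Kettlebell Intro.
Cardio Flow starts before Stretch Advanced ends → Stretch Advanced and Cardio Flow overlap.
Kettlebell 45 starts before Stretch Advanced ends → Stretch Advanced and Kettlebell 45 overlap.
HIIT Express starts after Stretch Advanced ends — done with Stretch Advanced.
Kettlebell 45 starts before Cardio Flow ends → Cardio Flow and Kettlebell 45 overlap.
HIIT Express starts after Cardio Flow ends — done with Cardio Flow.
HIIT Express starts after Kettlebell 45 ends — done with Kettlebell 45.
Cardio Circuit starts before HIIT Express ends → HIIT Express and Cardio Circuit overlap.
Spin Power starts after HIIT Express ends — done with HIIT Express.
Spin Power starts exactly when Cardio Circuit ends (back-to-back, no overlap) — done with Cardio Circuit.
Kettlebell Power starts after Spin Power ends.
Overlapping pairs: Cardio Circuit & HIIT Express, Cardio Flow & Kettlebell 45, Cardio Flow & Kettlebell Intro, Cardio Flow & Stretch Advanced, Kettlebell 45 & Kettlebell Intro, Kettlebell 45 & Stretch Advanced, Kettlebell Intro & Stretch Advanced — 7 in total.

7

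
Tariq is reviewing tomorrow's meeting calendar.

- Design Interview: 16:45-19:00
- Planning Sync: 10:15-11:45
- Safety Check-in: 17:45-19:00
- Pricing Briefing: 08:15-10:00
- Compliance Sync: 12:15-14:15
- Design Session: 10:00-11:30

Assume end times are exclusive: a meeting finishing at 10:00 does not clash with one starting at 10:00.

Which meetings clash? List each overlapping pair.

Design Interview & Safety Check-in, Design Session & Planning Sync

Sorted by start: Pricing Briefing, Design Session, Planning Sync, Compliance Sync, Design Interview, Safety Check-in.
Design Session starts exactly when Pricing Briefing ends (back-to-back, no overlap) — done with Pricing Briefing.
Planning Sync starts before Design Session ends → Design Session and Planning Sync overlap.
Compliance Sync starts after Design Session ends — done with Design Session.
Compliance Sync starts after Planning Sync ends — done with Planning Sync.
Design Interview starts after Compliance Sync ends — done with Compliance Sync.
Safety Check-in starts before Design Interview ends → Design Interview and Safety Check-in overlap.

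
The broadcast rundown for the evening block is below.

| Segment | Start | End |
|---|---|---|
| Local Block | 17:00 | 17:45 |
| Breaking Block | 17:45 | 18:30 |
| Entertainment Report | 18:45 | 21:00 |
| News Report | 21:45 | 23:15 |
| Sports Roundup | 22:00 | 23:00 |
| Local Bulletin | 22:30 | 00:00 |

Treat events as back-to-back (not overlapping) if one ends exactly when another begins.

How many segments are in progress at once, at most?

3

Sweep the timeline, counting +1 at each start and −1 at each end (ends before starts at a tie):
17:00 start Local Block → 1
17:45 end Local Block → 0
17:45 start Breaking Block → 1
18:30 end Breaking Block → 0
18:45 start Entertainment Report → 1
21:00 end Entertainment Report → 0
21:45 start News Report → 1
22:00 start Sports Roundup → 2
22:30 start Local Bulletin → 3
23:00 end Sports Roundup → 2
23:15 end News Report → 1
00:00 end Local Bulletin → 0
Peak is 3, at 22:30 (Local Bulletin, News Report, Sports Roundup).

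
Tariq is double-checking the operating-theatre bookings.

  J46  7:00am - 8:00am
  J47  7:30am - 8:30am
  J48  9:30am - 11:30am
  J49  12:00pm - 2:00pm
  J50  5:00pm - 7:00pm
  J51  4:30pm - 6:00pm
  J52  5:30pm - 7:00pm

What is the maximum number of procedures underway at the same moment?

3

Walk through starts and ends in time order (an end at T is processed before a start at T):
7:00am start J46 → 1
7:30am start J47 → 2
8:00am end J46 → 1
8:30am end J47 → 0
9:30am start J48 → 1
11:30am end J48 → 0
12:00pm start J49 → 1
2:00pm end J49 → 0
4:30pm start J51 → 1
5:00pm start J50 → 2
5:30pm start J52 → 3
6:00pm end J51 → 2
7:00pm end J50 → 1
7:00pm end J52 → 0
Peak is 3, at 5:30pm (J50, J51, J52).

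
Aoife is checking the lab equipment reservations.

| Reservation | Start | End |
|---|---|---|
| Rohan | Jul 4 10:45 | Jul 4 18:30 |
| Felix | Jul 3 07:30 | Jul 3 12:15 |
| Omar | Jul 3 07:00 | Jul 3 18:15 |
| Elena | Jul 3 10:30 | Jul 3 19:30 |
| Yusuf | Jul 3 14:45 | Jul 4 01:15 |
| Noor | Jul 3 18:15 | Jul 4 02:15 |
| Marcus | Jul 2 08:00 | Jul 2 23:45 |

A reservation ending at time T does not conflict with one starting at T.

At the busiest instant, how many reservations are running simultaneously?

Sort all start/end points and keep a running count:
Jul 2 08:00 start Marcus → 1
Jul 2 23:45 end Marcus → 0
Jul 3 07:00 start Omar → 1
Jul 3 07:30 start Felix → 2
Jul 3 10:30 start Elena → 3
Jul 3 12:15 end Felix → 2
Jul 3 14:45 start Yusuf → 3
Jul 3 18:15 end Omar → 2
Jul 3 18:15 start Noor → 3
Jul 3 19:30 end Elena → 2
Jul 4 01:15 end Yusuf → 1
Jul 4 02:15 end Noor → 0
Jul 4 10:45 start Rohan → 1
Jul 4 18:30 end Rohan → 0
Peak is 3, at Jul 3 10:30 (Elena, Felix, Omar).

3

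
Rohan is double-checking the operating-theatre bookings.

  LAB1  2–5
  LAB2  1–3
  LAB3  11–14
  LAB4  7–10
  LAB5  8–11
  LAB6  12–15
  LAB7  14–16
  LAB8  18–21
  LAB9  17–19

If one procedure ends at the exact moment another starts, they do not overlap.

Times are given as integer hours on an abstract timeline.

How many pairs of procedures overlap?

Sorted by start: LAB2, LAB1, LAB4, LAB5, LAB3, LAB6, LAB7, LAB9, LAB8.
LAB1 starts before LAB2 ends → LAB2 and LAB1 overlap.
LAB4 starts after LAB2 ends — done with LAB2.
LAB4 starts after LAB1 ends — done with LAB1.
LAB5 starts before LAB4 ends → LAB4 and LAB5 overlap.
LAB3 starts after LAB4 ends — done with LAB4.
LAB3 starts exactly when LAB5 ends (back-to-back, no overlap) — done with LAB5.
LAB6 starts before LAB3 ends → LAB3 and LAB6 overlap.
LAB7 starts exactly when LAB3 ends (back-to-back, no overlap) — done with LAB3.
LAB7 starts before LAB6 ends → LAB6 and LAB7 overlap.
LAB9 starts after LAB6 ends — done with LAB6.
LAB9 starts after LAB7 ends — done with LAB7.
LAB8 starts before LAB9 ends → LAB9 and LAB8 overlap.
Overlapping pairs: LAB1 & LAB2, LAB3 & LAB6, LAB4 & LAB5, LAB6 & LAB7, LAB8 & LAB9 — 5 in total.

5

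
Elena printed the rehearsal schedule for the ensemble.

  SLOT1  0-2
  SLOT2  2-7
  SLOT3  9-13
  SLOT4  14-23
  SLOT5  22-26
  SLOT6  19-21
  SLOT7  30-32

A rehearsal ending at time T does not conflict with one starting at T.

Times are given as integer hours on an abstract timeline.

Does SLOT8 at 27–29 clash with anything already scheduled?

No — it doesn't clash with anything

SLOT1: ends 2 at or before SLOT8 starts 27 → clear.
SLOT2: ends 7 at or before SLOT8 starts 27 → clear.
SLOT3: ends 13 at or before SLOT8 starts 27 → clear.
SLOT4: ends 23 at or before SLOT8 starts 27 → clear.
SLOT6: ends 21 at or before SLOT8 starts 27 → clear.
SLOT5: ends 26 at or before SLOT8 starts 27 → clear.
SLOT7: starts 30 at or after SLOT8 ends 29 → clear.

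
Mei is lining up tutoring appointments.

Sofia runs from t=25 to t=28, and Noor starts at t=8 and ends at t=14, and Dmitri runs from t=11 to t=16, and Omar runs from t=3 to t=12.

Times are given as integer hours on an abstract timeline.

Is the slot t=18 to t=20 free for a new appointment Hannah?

Omar: ends t=12 at or before Hannah starts t=18 → clear.
Noor: ends t=14 at or before Hannah starts t=18 → clear.
Dmitri: ends t=16 at or before Hannah starts t=18 → clear.
Sofia: starts t=25 at or after Hannah ends t=20 → clear.

Yes — the slot is free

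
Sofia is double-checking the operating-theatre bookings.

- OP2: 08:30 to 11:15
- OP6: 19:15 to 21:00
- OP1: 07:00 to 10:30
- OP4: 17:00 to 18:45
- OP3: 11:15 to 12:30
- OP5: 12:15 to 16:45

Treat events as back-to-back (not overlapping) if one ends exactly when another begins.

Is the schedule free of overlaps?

No

Sorted by start: OP1, OP2, OP3, OP5, OP4, OP6.
OP2 starts before OP1 ends → OP1 and OP2 overlap.
That's a conflict, so the schedule is not conflict-free.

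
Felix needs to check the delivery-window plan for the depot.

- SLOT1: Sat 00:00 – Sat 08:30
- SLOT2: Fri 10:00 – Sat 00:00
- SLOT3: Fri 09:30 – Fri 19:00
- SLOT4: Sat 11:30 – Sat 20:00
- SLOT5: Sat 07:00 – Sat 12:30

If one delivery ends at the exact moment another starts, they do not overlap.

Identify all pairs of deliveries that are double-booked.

SLOT1 & SLOT5, SLOT2 & SLOT3, SLOT4 & SLOT5

Sorted by start: SLOT3, SLOT2, SLOT1, SLOT5, SLOT4.
SLOT2 starts before SLOT3 ends → SLOT3 and SLOT2 overlap.
SLOT1 starts after SLOT3 ends; SLOT3 is clear from here.
SLOT1 starts exactly when SLOT2 ends (back-to-back, no overlap); SLOT2 is clear from here.
SLOT5 starts before SLOT1 ends → SLOT1 and SLOT5 overlap.
SLOT4 starts after SLOT1 ends.
SLOT4 starts before SLOT5 ends → SLOT5 and SLOT4 overlap.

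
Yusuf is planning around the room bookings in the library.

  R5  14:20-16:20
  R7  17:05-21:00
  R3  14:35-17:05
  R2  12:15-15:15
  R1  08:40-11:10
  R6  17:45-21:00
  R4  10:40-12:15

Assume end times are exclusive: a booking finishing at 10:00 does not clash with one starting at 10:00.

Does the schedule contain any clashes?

Sorted by start: R1, R4, R2, R5, R3, R7, R6.
R4 starts before R1 ends → R1 and R4 overlap.
That's a conflict, so the schedule is not conflict-free.

Yes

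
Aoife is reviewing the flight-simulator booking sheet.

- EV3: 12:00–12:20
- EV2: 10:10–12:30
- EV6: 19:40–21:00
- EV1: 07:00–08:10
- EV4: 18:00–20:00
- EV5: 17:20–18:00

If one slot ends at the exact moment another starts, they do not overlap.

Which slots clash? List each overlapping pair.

Sorted by start: EV1, EV2, EV3, EV5, EV4, EV6.
EV2 starts after EV1 ends; EV1 is clear from here.
EV3 starts before EV2 ends → EV2 and EV3 overlap.
EV5 starts after EV2 ends; EV2 is clear from here.
EV5 starts after EV3 ends; EV3 is clear from here.
EV4 starts exactly when EV5 ends (back-to-back, no overlap); EV5 is clear from here.
EV6 starts before EV4 ends → EV4 and EV6 overlap.

EV2 & EV3, EV4 & EV6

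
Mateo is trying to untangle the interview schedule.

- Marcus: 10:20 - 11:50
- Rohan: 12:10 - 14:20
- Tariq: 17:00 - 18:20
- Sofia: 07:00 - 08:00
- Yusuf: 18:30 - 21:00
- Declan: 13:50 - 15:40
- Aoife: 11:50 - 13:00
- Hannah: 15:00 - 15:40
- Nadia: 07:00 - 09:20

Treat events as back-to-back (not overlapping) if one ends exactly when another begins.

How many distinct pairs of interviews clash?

Sorted by start: Sofia, Nadia, Marcus, Aoife, Rohan, Declan, Hannah, Tariq, Yusuf.
Nadia starts before Sofia ends → Sofia and Nadia overlap.
Marcus starts after Sofia ends, so Sofia has no further overlaps.
Marcus starts after Nadia ends, so Nadia has no further overlaps.
Aoife starts exactly when Marcus ends (back-to-back, no overlap), so Marcus has no further overlaps.
Rohan starts before Aoife ends → Aoife and Rohan overlap.
Declan starts after Aoife ends, so Aoife has no further overlaps.
Declan starts before Rohan ends → Rohan and Declan overlap.
Hannah starts after Rohan ends, so Rohan has no further overlaps.
Hannah starts before Declan ends → Declan and Hannah overlap.
Tariq starts after Declan ends, so Declan has no further overlaps.
Tariq starts after Hannah ends, so Hannah has no further overlaps.
Yusuf starts after Tariq ends.
Overlapping pairs: Aoife & Rohan, Declan & Hannah, Declan & Rohan, Nadia & Sofia — 4 in total.

4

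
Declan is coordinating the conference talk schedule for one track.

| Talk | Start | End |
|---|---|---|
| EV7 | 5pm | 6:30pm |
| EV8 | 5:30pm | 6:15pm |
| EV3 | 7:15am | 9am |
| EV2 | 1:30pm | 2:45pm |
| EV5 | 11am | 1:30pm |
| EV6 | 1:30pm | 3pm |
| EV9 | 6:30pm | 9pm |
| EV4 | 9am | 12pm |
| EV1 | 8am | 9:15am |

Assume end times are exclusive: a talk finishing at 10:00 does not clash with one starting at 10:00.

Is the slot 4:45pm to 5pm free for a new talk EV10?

Yes — the slot is free

EV3: ends 9am at or before EV10 starts 4:45pm → clear.
EV1: ends 9:15am at or before EV10 starts 4:45pm → clear.
EV4: ends 12pm at or before EV10 starts 4:45pm → clear.
EV5: ends 1:30pm at or before EV10 starts 4:45pm → clear.
EV2: ends 2:45pm at or before EV10 starts 4:45pm → clear.
EV6: ends 3pm at or before EV10 starts 4:45pm → clear.
EV7: starts 5pm at or after EV10 ends 5pm → clear.
EV8: starts 5:30pm at or after EV10 ends 5pm → clear.
EV9: starts 6:30pm at or after EV10 ends 5pm → clear.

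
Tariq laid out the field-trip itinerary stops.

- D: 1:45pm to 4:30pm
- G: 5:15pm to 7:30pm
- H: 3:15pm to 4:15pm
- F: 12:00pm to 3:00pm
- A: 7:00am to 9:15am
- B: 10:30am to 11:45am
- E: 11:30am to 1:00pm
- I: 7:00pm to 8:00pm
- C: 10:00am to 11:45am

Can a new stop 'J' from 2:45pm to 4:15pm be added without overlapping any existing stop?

No — it overlaps D, F, H

A: ends 9:15am at or before J starts 2:45pm → clear.
C: ends 11:45am at or before J starts 2:45pm → clear.
B: ends 11:45am at or before J starts 2:45pm → clear.
E: ends 1:00pm at or before J starts 2:45pm → clear.
F: starts 12:00pm before J ends 4:15pm, and ends 3:00pm after J starts 2:45pm → overlap.
D: starts 1:45pm before J ends 4:15pm, and ends 4:30pm after J starts 2:45pm → overlap.
H: starts 3:15pm before J ends 4:15pm, and ends 4:15pm after J starts 2:45pm → overlap.
G: starts 5:15pm at or after J ends 4:15pm → clear.
I: starts 7:00pm at or after J ends 4:15pm → clear.
J overlaps D, F, H.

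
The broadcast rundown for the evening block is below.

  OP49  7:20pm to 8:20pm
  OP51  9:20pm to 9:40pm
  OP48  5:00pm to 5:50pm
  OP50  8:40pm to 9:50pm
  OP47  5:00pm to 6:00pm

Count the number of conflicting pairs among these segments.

Sorted by start: OP47, OP48, OP49, OP50, OP51.
OP48 starts before OP47 ends → OP47 and OP48 overlap.
OP49 starts after OP47 ends — done with OP47.
OP49 starts after OP48 ends — done with OP48.
OP50 starts after OP49 ends — done with OP49.
OP51 starts before OP50 ends → OP50 and OP51 overlap.
Overlapping pairs: OP47 & OP48, OP50 & OP51 — 2 in total.

2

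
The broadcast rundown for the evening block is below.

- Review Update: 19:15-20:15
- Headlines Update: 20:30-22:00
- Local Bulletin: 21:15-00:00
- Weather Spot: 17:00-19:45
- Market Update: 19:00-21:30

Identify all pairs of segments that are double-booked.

Check each pair: they overlap iff neither finishes before the other starts.
Sorted by start: Weather Spot, Market Update, Review Update, Headlines Update, Local Bulletin.
Market Update starts before Weather Spot ends → Weather Spot and Market Update overlap.
Review Update starts before Weather Spot ends → Weather Spot and Review Update overlap.
Headlines Update starts after Weather Spot ends, so Weather Spot has no further overlaps.
Review Update starts before Market Update ends → Market Update and Review Update overlap.
Headlines Update starts before Market Update ends → Market Update and Headlines Update overlap.
Local Bulletin starts before Market Update ends → Market Update and Local Bulletin overlap.
Headlines Update starts after Review Update ends, so Review Update has no further overlaps.
Local Bulletin starts before Headlines Update ends → Headlines Update and Local Bulletin overlap.

Headlines Update & Local Bulletin, Headlines Update & Market Update, Local Bulletin & Market Update, Market Update & Review Update, Market Update & Weather Spot, Review Update & Weather Spot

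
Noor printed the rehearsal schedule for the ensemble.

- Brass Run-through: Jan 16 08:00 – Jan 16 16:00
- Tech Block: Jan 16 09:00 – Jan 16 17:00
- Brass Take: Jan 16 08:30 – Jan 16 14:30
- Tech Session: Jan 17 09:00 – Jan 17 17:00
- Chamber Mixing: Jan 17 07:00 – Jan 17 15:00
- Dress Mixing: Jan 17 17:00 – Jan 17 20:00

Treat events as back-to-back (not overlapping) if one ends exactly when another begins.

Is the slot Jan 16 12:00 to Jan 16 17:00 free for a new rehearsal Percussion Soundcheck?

Brass Run-through: starts Jan 16 08:00 before Percussion Soundcheck ends Jan 16 17:00, and ends Jan 16 16:00 after Percussion Soundcheck starts Jan 16 12:00 → overlap.
Brass Take: starts Jan 16 08:30 before Percussion Soundcheck ends Jan 16 17:00, and ends Jan 16 14:30 after Percussion Soundcheck starts Jan 16 12:00 → overlap.
Tech Block: starts Jan 16 09:00 before Percussion Soundcheck ends Jan 16 17:00, and ends Jan 16 17:00 after Percussion Soundcheck starts Jan 16 12:00 → overlap.
Chamber Mixing: starts Jan 17 07:00 at or after Percussion Soundcheck ends Jan 16 17:00 → clear.
Tech Session: starts Jan 17 09:00 at or after Percussion Soundcheck ends Jan 16 17:00 → clear.
Dress Mixing: starts Jan 17 17:00 at or after Percussion Soundcheck ends Jan 16 17:00 → clear.
Percussion Soundcheck overlaps Brass Run-through, Tech Block, Brass Take.

No — it overlaps Brass Run-through, Brass Take, Tech Block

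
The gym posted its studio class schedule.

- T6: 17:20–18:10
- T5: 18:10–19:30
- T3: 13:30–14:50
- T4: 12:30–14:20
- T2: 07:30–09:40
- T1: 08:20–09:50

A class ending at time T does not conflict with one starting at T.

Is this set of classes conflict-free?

No

Two intervals overlap when each starts before the other ends.
Sorted by start: T2, T1, T4, T3, T6, T5.
T1 starts before T2 ends → T2 and T1 overlap.
That's a conflict, so the schedule is not conflict-free.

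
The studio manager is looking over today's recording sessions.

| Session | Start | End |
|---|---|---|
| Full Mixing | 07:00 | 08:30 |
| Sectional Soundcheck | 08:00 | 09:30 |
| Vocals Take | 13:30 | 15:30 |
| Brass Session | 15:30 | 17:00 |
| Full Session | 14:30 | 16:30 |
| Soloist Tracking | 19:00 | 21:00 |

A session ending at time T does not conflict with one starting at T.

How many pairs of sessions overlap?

3

Check each pair: they overlap iff neither finishes before the other starts.
Sorted by start: Full Mixing, Sectional Soundcheck, Vocals Take, Full Session, Brass Session, Soloist Tracking.
Sectional Soundcheck starts before Full Mixing ends → Full Mixing and Sectional Soundcheck overlap.
Vocals Take starts after Full Mixing ends, so Full Mixing has no further overlaps.
Vocals Take starts after Sectional Soundcheck ends, so Sectional Soundcheck has no further overlaps.
Full Session starts before Vocals Take ends → Vocals Take and Full Session overlap.
Brass Session starts exactly when Vocals Take ends (back-to-back, no overlap), so Vocals Take has no further overlaps.
Brass Session starts before Full Session ends → Full Session and Brass Session overlap.
Soloist Tracking starts after Full Session ends.
Soloist Tracking starts after Brass Session ends.
Overlapping pairs: Brass Session & Full Session, Full Mixing & Sectional Soundcheck, Full Session & Vocals Take — 3 in total.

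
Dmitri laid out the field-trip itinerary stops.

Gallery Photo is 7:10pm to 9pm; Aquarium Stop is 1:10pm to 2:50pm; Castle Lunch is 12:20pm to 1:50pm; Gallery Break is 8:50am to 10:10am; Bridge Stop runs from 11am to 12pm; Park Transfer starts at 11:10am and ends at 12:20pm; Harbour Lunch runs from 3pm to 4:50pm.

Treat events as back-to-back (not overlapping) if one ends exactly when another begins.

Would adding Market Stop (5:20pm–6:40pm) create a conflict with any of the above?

Gallery Break: ends 10:10am at or before Market Stop starts 5:20pm → clear.
Bridge Stop: ends 12pm at or before Market Stop starts 5:20pm → clear.
Park Transfer: ends 12:20pm at or before Market Stop starts 5:20pm → clear.
Castle Lunch: ends 1:50pm at or before Market Stop starts 5:20pm → clear.
Aquarium Stop: ends 2:50pm at or before Market Stop starts 5:20pm → clear.
Harbour Lunch: ends 4:50pm at or before Market Stop starts 5:20pm → clear.
Gallery Photo: starts 7:10pm at or after Market Stop ends 6:40pm → clear.

No — it doesn't clash with anything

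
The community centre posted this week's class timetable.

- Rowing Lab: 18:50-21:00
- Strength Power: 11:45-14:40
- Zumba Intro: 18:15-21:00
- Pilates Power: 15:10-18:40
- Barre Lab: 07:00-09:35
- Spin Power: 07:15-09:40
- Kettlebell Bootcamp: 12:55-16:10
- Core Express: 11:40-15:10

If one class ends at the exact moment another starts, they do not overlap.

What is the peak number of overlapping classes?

Sweep the timeline, counting +1 at each start and −1 at each end (ends before starts at a tie):
07:00 start Barre Lab → 1
07:15 start Spin Power → 2
09:35 end Barre Lab → 1
09:40 end Spin Power → 0
11:40 start Core Express → 1
11:45 start Strength Power → 2
12:55 start Kettlebell Bootcamp → 3
14:40 end Strength Power → 2
15:10 end Core Express → 1
15:10 start Pilates Power → 2
16:10 end Kettlebell Bootcamp → 1
18:15 start Zumba Intro → 2
18:40 end Pilates Power → 1
18:50 start Rowing Lab → 2
21:00 end Rowing Lab → 1
21:00 end Zumba Intro → 0
Peak is 3, at 12:55 (Core Express, Kettlebell Bootcamp, Strength Power).

3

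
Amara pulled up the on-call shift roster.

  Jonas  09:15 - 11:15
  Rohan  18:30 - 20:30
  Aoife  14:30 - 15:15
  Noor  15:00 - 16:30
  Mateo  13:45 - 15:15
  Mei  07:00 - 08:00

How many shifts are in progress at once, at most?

3

Sort all start/end points and keep a running count:
07:00 start Mei → 1
08:00 end Mei → 0
09:15 start Jonas → 1
11:15 end Jonas → 0
13:45 start Mateo → 1
14:30 start Aoife → 2
15:00 start Noor → 3
15:15 end Aoife → 2
15:15 end Mateo → 1
16:30 end Noor → 0
18:30 start Rohan → 1
20:30 end Rohan → 0
Peak is 3, at 15:00 (Aoife, Mateo, Noor).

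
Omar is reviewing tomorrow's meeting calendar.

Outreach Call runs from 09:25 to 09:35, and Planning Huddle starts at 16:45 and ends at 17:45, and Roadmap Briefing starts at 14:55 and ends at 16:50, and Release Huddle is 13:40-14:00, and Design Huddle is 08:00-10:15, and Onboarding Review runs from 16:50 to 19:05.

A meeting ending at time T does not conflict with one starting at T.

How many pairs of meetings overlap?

3

Sorted by start: Design Huddle, Outreach Call, Release Huddle, Roadmap Briefing, Planning Huddle, Onboarding Review.
Outreach Call starts before Design Huddle ends → Design Huddle and Outreach Call overlap.
Release Huddle starts after Design Huddle ends — done with Design Huddle.
Release Huddle starts after Outreach Call ends — done with Outreach Call.
Roadmap Briefing starts after Release Huddle ends — done with Release Huddle.
Planning Huddle starts before Roadmap Briefing ends → Roadmap Briefing and Planning Huddle overlap.
Onboarding Review starts exactly when Roadmap Briefing ends (back-to-back, no overlap).
Onboarding Review starts before Planning Huddle ends → Planning Huddle and Onboarding Review overlap.
Overlapping pairs: Design Huddle & Outreach Call, Onboarding Review & Planning Huddle, Planning Huddle & Roadmap Briefing — 3 in total.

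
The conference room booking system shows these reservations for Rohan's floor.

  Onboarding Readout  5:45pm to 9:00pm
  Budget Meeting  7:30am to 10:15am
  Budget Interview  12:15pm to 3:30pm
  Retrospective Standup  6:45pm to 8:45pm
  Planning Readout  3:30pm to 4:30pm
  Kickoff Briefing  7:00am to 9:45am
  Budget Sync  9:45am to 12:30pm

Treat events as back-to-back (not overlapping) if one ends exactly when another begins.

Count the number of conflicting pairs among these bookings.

4

Sorted by start: Kickoff Briefing, Budget Meeting, Budget Sync, Budget Interview, Planning Readout, Onboarding Readout, Retrospective Standup.
Budget Meeting starts before Kickoff Briefing ends → Kickoff Briefing and Budget Meeting overlap.
Budget Sync starts exactly when Kickoff Briefing ends (back-to-back, no overlap), so Kickoff Briefing has no further overlaps.
Budget Sync starts before Budget Meeting ends → Budget Meeting and Budget Sync overlap.
Budget Interview starts after Budget Meeting ends, so Budget Meeting has no further overlaps.
Budget Interview starts before Budget Sync ends → Budget Sync and Budget Interview overlap.
Planning Readout starts after Budget Sync ends, so Budget Sync has no further overlaps.
Planning Readout starts exactly when Budget Interview ends (back-to-back, no overlap), so Budget Interview has no further overlaps.
Onboarding Readout starts after Planning Readout ends, so Planning Readout has no further overlaps.
Retrospective Standup starts before Onboarding Readout ends → Onboarding Readout and Retrospective Standup overlap.
Overlapping pairs: Budget Interview & Budget Sync, Budget Meeting & Budget Sync, Budget Meeting & Kickoff Briefing, Onboarding Readout & Retrospective Standup — 4 in total.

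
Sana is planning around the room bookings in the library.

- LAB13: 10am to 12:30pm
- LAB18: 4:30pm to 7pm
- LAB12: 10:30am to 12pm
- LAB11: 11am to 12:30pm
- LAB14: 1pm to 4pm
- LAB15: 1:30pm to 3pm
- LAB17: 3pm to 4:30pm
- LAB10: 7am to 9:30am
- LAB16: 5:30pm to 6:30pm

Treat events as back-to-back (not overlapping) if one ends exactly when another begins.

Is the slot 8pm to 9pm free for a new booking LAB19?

LAB10: ends 9:30am at or before LAB19 starts 8pm → clear.
LAB13: ends 12:30pm at or before LAB19 starts 8pm → clear.
LAB12: ends 12pm at or before LAB19 starts 8pm → clear.
LAB11: ends 12:30pm at or before LAB19 starts 8pm → clear.
LAB14: ends 4pm at or before LAB19 starts 8pm → clear.
LAB15: ends 3pm at or before LAB19 starts 8pm → clear.
LAB17: ends 4:30pm at or before LAB19 starts 8pm → clear.
LAB18: ends 7pm at or before LAB19 starts 8pm → clear.
LAB16: ends 6:30pm at or before LAB19 starts 8pm → clear.

Yes — the slot is free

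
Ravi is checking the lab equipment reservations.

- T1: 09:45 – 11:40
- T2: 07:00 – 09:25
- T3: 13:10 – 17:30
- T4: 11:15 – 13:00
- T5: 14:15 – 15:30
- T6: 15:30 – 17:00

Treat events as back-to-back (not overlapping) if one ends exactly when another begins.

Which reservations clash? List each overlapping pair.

Sorted by start: T2, T1, T4, T3, T5, T6.
T1 starts after T2 ends — done with T2.
T4 starts before T1 ends → T1 and T4 overlap.
T3 starts after T1 ends — done with T1.
T3 starts after T4 ends — done with T4.
T5 starts before T3 ends → T3 and T5 overlap.
T6 starts before T3 ends → T3 and T6 overlap.
T6 starts exactly when T5 ends (back-to-back, no overlap).

T1 & T4, T3 & T5, T3 & T6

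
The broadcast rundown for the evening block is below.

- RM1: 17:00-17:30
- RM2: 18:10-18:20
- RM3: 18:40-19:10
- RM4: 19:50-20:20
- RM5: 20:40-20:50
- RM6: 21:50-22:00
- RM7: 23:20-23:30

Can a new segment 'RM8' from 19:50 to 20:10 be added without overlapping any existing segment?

RM1: ends 17:30 at or before RM8 starts 19:50 → clear.
RM2: ends 18:20 at or before RM8 starts 19:50 → clear.
RM3: ends 19:10 at or before RM8 starts 19:50 → clear.
RM4: starts 19:50 before RM8 ends 20:10, and ends 20:20 after RM8 starts 19:50 → overlap.
RM5: starts 20:40 at or after RM8 ends 20:10 → clear.
RM6: starts 21:50 at or after RM8 ends 20:10 → clear.
RM7: starts 23:20 at or after RM8 ends 20:10 → clear.
RM8 overlaps RM4.

No — it overlaps RM4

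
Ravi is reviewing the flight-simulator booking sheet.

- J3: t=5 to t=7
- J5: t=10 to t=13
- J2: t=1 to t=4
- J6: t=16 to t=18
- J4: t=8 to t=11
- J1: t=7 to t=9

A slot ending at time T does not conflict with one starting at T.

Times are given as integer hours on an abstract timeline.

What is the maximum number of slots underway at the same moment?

Walk through starts and ends in time order (an end at T is processed before a start at T):
t=1 start J2 → 1
t=4 end J2 → 0
t=5 start J3 → 1
t=7 end J3 → 0
t=7 start J1 → 1
t=8 start J4 → 2
t=9 end J1 → 1
t=10 start J5 → 2
t=11 end J4 → 1
t=13 end J5 → 0
t=16 start J6 → 1
t=18 end J6 → 0
Peak is 2, at t=8 (J1, J4).

2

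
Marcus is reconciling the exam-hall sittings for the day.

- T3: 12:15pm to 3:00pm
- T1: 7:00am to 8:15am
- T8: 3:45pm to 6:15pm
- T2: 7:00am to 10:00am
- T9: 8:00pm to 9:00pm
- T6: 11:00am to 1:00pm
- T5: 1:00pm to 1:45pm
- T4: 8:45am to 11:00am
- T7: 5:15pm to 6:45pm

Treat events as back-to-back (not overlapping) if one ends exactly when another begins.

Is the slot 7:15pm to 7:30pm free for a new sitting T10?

T1: ends 8:15am at or before T10 starts 7:15pm → clear.
T2: ends 10:00am at or before T10 starts 7:15pm → clear.
T4: ends 11:00am at or before T10 starts 7:15pm → clear.
T6: ends 1:00pm at or before T10 starts 7:15pm → clear.
T3: ends 3:00pm at or before T10 starts 7:15pm → clear.
T5: ends 1:45pm at or before T10 starts 7:15pm → clear.
T8: ends 6:15pm at or before T10 starts 7:15pm → clear.
T7: ends 6:45pm at or before T10 starts 7:15pm → clear.
T9: starts 8:00pm at or after T10 ends 7:30pm → clear.

Yes — the slot is free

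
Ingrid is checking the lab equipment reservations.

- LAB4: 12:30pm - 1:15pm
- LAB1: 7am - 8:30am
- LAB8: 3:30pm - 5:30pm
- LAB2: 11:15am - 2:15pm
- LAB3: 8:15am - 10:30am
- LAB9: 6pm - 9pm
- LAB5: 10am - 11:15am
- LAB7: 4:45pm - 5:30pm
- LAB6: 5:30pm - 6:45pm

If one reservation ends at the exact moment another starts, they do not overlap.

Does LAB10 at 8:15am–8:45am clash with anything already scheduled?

Yes — it overlaps LAB1, LAB3

LAB1: starts 7am before LAB10 ends 8:45am, and ends 8:30am after LAB10 starts 8:15am → overlap.
LAB3: starts 8:15am before LAB10 ends 8:45am, and ends 10:30am after LAB10 starts 8:15am → overlap.
LAB5: starts 10am at or after LAB10 ends 8:45am → clear.
LAB2: starts 11:15am at or after LAB10 ends 8:45am → clear.
LAB4: starts 12:30pm at or after LAB10 ends 8:45am → clear.
LAB8: starts 3:30pm at or after LAB10 ends 8:45am → clear.
LAB7: starts 4:45pm at or after LAB10 ends 8:45am → clear.
LAB6: starts 5:30pm at or after LAB10 ends 8:45am → clear.
LAB9: starts 6pm at or after LAB10 ends 8:45am → clear.
LAB10 overlaps LAB1, LAB3.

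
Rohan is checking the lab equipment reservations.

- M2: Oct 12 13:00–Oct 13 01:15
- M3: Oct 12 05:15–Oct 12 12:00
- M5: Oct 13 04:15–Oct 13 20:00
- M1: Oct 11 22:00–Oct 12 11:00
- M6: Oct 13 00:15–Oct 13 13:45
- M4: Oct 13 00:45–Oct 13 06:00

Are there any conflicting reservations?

Two intervals overlap when each starts before the other ends.
Sorted by start: M1, M3, M2, M6, M4, M5.
M3 starts before M1 ends → M1 and M3 overlap.
That's a conflict, so the schedule is not conflict-free.

Yes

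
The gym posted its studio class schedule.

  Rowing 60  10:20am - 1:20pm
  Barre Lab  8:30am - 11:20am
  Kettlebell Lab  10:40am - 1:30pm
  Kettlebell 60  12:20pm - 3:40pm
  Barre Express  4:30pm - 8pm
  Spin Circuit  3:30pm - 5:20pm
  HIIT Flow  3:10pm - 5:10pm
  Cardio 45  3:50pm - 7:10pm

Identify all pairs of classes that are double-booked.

Check each pair: they overlap iff neither finishes before the other starts.
Sorted by start: Barre Lab, Rowing 60, Kettlebell Lab, Kettlebell 60, HIIT Flow, Spin Circuit, Cardio 45, Barre Express.
Rowing 60 starts before Barre Lab ends → Barre Lab and Rowing 60 overlap.
Kettlebell Lab starts before Barre Lab ends → Barre Lab and Kettlebell Lab overlap.
Kettlebell 60 starts after Barre Lab ends, so Barre Lab has no further overlaps.
Kettlebell Lab starts before Rowing 60 ends → Rowing 60 and Kettlebell Lab overlap.
Kettlebell 60 starts before Rowing 60 ends → Rowing 60 and Kettlebell 60 overlap.
HIIT Flow starts after Rowing 60 ends, so Rowing 60 has no further overlaps.
Kettlebell 60 starts before Kettlebell Lab ends → Kettlebell Lab and Kettlebell 60 overlap.
HIIT Flow starts after Kettlebell Lab ends, so Kettlebell Lab has no further overlaps.
HIIT Flow starts before Kettlebell 60 ends → Kettlebell 60 and HIIT Flow overlap.
Spin Circuit starts before Kettlebell 60 ends → Kettlebell 60 and Spin Circuit overlap.
Cardio 45 starts after Kettlebell 60 ends, so Kettlebell 60 has no further overlaps.
Spin Circuit starts before HIIT Flow ends → HIIT Flow and Spin Circuit overlap.
Cardio 45 starts before HIIT Flow ends → HIIT Flow and Cardio 45 overlap.
Barre Express starts before HIIT Flow ends → HIIT Flow and Barre Express overlap.
Cardio 45 starts before Spin Circuit ends → Spin Circuit and Cardio 45 overlap.
Barre Express starts before Spin Circuit ends → Spin Circuit and Barre Express overlap.
Barre Express starts before Cardio 45 ends → Cardio 45 and Barre Express overlap.

Barre Express & Cardio 45, Barre Express & HIIT Flow, Barre Express & Spin Circuit, Barre Lab & Kettlebell Lab, Barre Lab & Rowing 60, Cardio 45 & HIIT Flow, Cardio 45 & Spin Circuit, HIIT Flow & Kettlebell 60, HIIT Flow & Spin Circuit, Kettlebell 60 & Kettlebell Lab, Kettlebell 60 & Rowing 60, Kettlebell 60 & Spin Circuit, Kettlebell Lab & Rowing 60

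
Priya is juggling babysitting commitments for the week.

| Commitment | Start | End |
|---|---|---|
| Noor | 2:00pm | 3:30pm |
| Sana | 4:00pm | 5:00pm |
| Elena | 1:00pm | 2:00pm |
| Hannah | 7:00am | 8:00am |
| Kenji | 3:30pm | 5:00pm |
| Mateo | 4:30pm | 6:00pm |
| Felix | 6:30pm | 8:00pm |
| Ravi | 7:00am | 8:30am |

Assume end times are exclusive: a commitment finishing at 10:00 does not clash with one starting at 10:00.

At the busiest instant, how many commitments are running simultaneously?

Sweep the timeline, counting +1 at each start and −1 at each end (ends before starts at a tie):
7:00am start Hannah → 1
7:00am start Ravi → 2
8:00am end Hannah → 1
8:30am end Ravi → 0
1:00pm start Elena → 1
2:00pm end Elena → 0
2:00pm start Noor → 1
3:30pm end Noor → 0
3:30pm start Kenji → 1
4:00pm start Sana → 2
4:30pm start Mateo → 3
5:00pm end Kenji → 2
5:00pm end Sana → 1
6:00pm end Mateo → 0
6:30pm start Felix → 1
8:00pm end Felix → 0
Peak is 3, at 4:30pm (Kenji, Mateo, Sana).

3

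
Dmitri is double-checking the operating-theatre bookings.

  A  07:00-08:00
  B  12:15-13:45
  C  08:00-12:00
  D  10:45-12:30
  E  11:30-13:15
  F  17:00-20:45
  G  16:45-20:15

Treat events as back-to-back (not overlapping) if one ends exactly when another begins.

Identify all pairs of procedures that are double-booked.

B & D, B & E, C & D, C & E, D & E, F & G

Sorted by start: A, C, D, E, B, G, F.
C starts exactly when A ends (back-to-back, no overlap), so A has no further overlaps.
D starts before C ends → C and D overlap.
E starts before C ends → C and E overlap.
B starts after C ends, so C has no further overlaps.
E starts before D ends → D and E overlap.
B starts before D ends → D and B overlap.
G starts after D ends, so D has no further overlaps.
B starts before E ends → E and B overlap.
G starts after E ends, so E has no further overlaps.
G starts after B ends, so B has no further overlaps.
F starts before G ends → G and F overlap.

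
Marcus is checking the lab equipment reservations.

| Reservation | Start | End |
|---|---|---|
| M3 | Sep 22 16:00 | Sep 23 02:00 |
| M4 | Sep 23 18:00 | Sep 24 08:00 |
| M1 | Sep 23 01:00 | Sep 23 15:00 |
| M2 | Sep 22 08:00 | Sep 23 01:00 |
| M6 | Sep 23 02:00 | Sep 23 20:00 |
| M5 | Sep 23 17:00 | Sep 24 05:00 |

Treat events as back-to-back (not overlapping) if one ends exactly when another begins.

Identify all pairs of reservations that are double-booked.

Two intervals overlap when each starts before the other ends.
Sorted by start: M2, M3, M1, M6, M5, M4.
M3 starts before M2 ends → M2 and M3 overlap.
M1 starts exactly when M2 ends (back-to-back, no overlap) — done with M2.
M1 starts before M3 ends → M3 and M1 overlap.
M6 starts exactly when M3 ends (back-to-back, no overlap) — done with M3.
M6 starts before M1 ends → M1 and M6 overlap.
M5 starts after M1 ends — done with M1.
M5 starts before M6 ends → M6 and M5 overlap.
M4 starts before M6 ends → M6 and M4 overlap.
M4 starts before M5 ends → M5 and M4 overlap.

M1 & M3, M1 & M6, M2 & M3, M4 & M5, M4 & M6, M5 & M6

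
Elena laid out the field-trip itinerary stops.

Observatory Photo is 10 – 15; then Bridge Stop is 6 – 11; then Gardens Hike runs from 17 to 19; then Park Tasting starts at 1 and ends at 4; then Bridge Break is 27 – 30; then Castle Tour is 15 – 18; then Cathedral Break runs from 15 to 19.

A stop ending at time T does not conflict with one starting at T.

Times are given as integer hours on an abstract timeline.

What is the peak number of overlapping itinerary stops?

Walk through starts and ends in time order (an end at T is processed before a start at T):
1 start Park Tasting → 1
4 end Park Tasting → 0
6 start Bridge Stop → 1
10 start Observatory Photo → 2
11 end Bridge Stop → 1
15 end Observatory Photo → 0
15 start Castle Tour → 1
15 start Cathedral Break → 2
17 start Gardens Hike → 3
18 end Castle Tour → 2
19 end Cathedral Break → 1
19 end Gardens Hike → 0
27 start Bridge Break → 1
30 end Bridge Break → 0
Peak is 3, at 17 (Castle Tour, Cathedral Break, Gardens Hike).

3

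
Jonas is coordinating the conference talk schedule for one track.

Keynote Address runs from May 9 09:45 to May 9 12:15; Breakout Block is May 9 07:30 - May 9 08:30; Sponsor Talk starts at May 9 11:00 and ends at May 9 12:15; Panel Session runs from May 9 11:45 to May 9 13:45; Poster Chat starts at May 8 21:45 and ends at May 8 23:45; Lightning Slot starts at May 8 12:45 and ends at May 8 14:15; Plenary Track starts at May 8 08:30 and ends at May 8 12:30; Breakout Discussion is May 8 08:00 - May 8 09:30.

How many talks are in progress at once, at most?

3

Sort all start/end points and keep a running count:
May 8 08:00 start Breakout Discussion → 1
May 8 08:30 start Plenary Track → 2
May 8 09:30 end Breakout Discussion → 1
May 8 12:30 end Plenary Track → 0
May 8 12:45 start Lightning Slot → 1
May 8 14:15 end Lightning Slot → 0
May 8 21:45 start Poster Chat → 1
May 8 23:45 end Poster Chat → 0
May 9 07:30 start Breakout Block → 1
May 9 08:30 end Breakout Block → 0
May 9 09:45 start Keynote Address → 1
May 9 11:00 start Sponsor Talk → 2
May 9 11:45 start Panel Session → 3
May 9 12:15 end Keynote Address → 2
May 9 12:15 end Sponsor Talk → 1
May 9 13:45 end Panel Session → 0
Peak is 3, at May 9 11:45 (Keynote Address, Panel Session, Sponsor Talk).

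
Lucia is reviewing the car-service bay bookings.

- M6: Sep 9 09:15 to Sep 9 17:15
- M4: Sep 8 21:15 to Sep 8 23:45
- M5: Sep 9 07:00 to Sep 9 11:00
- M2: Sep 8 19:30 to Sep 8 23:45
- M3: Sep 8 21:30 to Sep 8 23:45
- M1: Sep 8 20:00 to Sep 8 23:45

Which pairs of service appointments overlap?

M1 & M2, M1 & M3, M1 & M4, M2 & M3, M2 & M4, M3 & M4, M5 & M6

Sorted by start: M2, M1, M4, M3, M5, M6.
M1 starts before M2 ends → M2 and M1 overlap.
M4 starts before M2 ends → M2 and M4 overlap.
M3 starts before M2 ends → M2 and M3 overlap.
M5 starts after M2 ends; M2 is clear from here.
M4 starts before M1 ends → M1 and M4 overlap.
M3 starts before M1 ends → M1 and M3 overlap.
M5 starts after M1 ends; M1 is clear from here.
M3 starts before M4 ends → M4 and M3 overlap.
M5 starts after M4 ends; M4 is clear from here.
M5 starts after M3 ends; M3 is clear from here.
M6 starts before M5 ends → M5 and M6 overlap.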